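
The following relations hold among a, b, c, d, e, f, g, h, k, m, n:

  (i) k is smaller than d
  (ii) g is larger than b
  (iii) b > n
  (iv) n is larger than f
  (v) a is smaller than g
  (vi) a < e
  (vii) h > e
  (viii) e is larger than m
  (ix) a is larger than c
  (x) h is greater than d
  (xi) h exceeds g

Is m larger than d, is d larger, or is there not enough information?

Following every chain through m: above m we get e, h.
d is not reached, and no chain runs the other way from d to m.
So the given relations leave the order of m and d undetermined.

undetermined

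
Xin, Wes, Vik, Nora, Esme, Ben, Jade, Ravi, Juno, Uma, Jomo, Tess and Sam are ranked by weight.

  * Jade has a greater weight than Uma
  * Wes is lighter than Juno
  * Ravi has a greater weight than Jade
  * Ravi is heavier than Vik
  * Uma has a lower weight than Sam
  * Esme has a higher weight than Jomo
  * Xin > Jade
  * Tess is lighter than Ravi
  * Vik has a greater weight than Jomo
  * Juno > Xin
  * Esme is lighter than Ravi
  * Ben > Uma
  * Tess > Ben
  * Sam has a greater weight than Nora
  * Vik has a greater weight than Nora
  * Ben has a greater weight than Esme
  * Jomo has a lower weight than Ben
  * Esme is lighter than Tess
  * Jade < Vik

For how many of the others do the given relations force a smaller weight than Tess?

Directly below Tess: Esme, Ben.
One step further: Jomo, Uma (4 so far).
Nothing else is reachable below Tess; 4 in all.

4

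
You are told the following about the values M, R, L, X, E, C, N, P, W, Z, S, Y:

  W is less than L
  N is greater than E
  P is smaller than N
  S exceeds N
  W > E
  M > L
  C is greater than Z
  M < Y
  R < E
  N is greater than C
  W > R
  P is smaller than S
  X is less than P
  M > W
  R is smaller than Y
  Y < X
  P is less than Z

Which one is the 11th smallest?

Piecing the relations together gives one ordering: R < E < W < L < M < Y < X < P < Z < C < N < S.
Counting 11 from the smallest end gives N.

N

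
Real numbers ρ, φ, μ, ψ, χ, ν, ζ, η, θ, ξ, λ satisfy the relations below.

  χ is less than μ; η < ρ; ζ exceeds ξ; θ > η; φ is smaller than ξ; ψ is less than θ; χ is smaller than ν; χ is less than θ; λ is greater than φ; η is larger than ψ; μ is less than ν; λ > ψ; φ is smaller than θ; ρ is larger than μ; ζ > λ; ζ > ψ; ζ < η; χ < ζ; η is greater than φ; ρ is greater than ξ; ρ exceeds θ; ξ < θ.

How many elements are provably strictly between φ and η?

3

The relations place φ below η. An element lies strictly between them when it is forced above φ and also forced below η.
Above φ: {ξ, λ, ζ, θ, ρ}. Below η: {χ, ψ, ξ, λ, ζ}.
Intersection: {ξ, λ, ζ} — 3.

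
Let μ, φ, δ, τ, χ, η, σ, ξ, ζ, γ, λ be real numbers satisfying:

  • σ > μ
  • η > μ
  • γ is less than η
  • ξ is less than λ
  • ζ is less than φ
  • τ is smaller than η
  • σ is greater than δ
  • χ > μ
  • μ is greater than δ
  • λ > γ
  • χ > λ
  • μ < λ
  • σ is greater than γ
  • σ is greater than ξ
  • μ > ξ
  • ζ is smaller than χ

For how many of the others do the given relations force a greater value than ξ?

5

From ξ the given relations immediately reach μ, σ, λ.
From those, χ, η — 5 in total.
Nothing else is reachable above ξ; 5 in all.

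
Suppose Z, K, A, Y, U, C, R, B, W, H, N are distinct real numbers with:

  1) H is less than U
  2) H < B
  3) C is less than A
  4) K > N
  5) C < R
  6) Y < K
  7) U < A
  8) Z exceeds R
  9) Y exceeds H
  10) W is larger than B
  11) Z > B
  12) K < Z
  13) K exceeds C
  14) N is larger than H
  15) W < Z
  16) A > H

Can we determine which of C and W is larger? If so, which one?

Following every chain through C: above C we get K, A, R, Z.
W is not reached, and no chain runs the other way from W to C.
So the given relations leave the order of C and W undetermined.

undetermined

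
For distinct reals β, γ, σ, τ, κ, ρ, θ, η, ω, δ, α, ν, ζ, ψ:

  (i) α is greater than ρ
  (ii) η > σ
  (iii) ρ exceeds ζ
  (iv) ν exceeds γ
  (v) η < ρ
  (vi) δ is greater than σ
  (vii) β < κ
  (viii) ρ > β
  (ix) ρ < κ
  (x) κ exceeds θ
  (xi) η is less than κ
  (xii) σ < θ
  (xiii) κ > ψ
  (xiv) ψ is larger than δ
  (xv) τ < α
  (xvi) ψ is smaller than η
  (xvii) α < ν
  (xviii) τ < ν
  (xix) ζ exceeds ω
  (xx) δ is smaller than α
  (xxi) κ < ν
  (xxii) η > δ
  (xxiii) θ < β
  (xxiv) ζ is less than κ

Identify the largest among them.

σ is not greatest since σ < δ; ω is not greatest since ω < ζ; δ is not greatest since δ < η; τ is not greatest since τ < ν; θ is not greatest since θ < β; β is not greatest since β < ρ; ψ is not greatest since ψ < κ; ζ is not greatest since ζ < ρ; η is not greatest since η < ρ; ρ is not greatest since ρ < κ; γ is not greatest since γ < ν; κ is not greatest since κ < ν; α is not greatest since α < ν.
Only ν has nothing above it, so ν is the largest.

ν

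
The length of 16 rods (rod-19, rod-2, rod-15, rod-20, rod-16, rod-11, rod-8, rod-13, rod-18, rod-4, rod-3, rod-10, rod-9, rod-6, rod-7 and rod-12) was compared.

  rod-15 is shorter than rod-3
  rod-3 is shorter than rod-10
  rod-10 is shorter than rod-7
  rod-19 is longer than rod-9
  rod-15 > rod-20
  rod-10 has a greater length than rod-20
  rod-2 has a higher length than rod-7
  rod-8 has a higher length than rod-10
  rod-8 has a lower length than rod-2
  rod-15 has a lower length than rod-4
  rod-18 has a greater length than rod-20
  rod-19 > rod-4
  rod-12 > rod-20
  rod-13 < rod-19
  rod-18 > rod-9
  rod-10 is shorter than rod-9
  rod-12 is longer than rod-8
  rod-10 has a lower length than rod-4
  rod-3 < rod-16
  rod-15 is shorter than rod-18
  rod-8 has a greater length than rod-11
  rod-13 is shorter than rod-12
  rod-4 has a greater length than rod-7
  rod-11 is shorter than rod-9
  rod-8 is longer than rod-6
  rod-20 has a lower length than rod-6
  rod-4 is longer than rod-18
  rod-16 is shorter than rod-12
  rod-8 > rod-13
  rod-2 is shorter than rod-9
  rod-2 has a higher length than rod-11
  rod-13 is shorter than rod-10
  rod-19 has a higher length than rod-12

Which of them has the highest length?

rod-19

rod-20 is not greatest since rod-20 < rod-10; rod-15 is not greatest since rod-15 < rod-3; rod-3 is not greatest since rod-3 < rod-10; rod-6 is not greatest since rod-6 < rod-8; rod-13 is not greatest since rod-13 < rod-8; rod-10 is not greatest since rod-10 < rod-8; rod-16 is not greatest since rod-16 < rod-12; rod-11 is not greatest since rod-11 < rod-2; rod-7 is not greatest since rod-7 < rod-4; rod-8 is not greatest since rod-8 < rod-2; rod-2 is not greatest since rod-2 < rod-9; rod-9 is not greatest since rod-9 < rod-18; rod-12 is not greatest since rod-12 < rod-19; rod-18 is not greatest since rod-18 < rod-4; rod-4 is not greatest since rod-4 < rod-19.
Only rod-19 has nothing above it, so rod-19 is the highest length.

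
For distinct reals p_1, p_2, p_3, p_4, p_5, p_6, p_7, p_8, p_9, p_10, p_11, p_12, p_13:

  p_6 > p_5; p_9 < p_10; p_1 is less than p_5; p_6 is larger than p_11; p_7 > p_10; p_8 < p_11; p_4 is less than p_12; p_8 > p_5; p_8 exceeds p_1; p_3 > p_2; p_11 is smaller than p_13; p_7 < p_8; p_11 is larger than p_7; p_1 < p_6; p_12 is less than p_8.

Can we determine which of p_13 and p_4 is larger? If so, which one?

p_13

The relevant relations are p_4 < p_12; p_12 < p_8; p_8 < p_11; p_11 < p_13.
Chaining these gives p_4 < p_12 < p_8 < p_11 < p_13.
So p_13 is larger.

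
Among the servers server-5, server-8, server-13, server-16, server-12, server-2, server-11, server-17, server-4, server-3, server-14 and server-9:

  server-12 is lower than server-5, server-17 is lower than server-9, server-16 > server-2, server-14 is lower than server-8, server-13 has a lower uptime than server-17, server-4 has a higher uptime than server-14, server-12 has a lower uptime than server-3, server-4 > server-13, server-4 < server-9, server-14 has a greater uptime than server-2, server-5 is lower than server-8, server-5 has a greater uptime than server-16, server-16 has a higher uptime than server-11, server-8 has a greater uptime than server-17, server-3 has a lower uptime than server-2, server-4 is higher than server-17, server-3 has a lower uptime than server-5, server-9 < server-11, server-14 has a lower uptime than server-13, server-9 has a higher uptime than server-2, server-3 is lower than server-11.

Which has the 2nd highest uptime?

server-5

Chaining the given pairs: server-12 < server-3 < server-2 < server-14 < server-13 < server-17 < server-4 < server-9 < server-11 < server-16 < server-5 < server-8.
Counting 2 from the largest end gives server-5.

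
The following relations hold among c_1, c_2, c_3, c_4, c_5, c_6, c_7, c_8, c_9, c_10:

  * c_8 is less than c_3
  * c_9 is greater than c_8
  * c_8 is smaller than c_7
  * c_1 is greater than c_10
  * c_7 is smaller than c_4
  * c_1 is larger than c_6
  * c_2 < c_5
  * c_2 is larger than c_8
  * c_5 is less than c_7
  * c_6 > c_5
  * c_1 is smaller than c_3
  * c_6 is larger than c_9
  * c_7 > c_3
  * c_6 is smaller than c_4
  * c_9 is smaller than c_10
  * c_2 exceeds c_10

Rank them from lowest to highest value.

c_8 < c_9 < c_10 < c_2 < c_5 < c_6 < c_1 < c_3 < c_7 < c_4

Nothing is placed below c_8, so it is least; from there c_8 < c_9; c_9 < c_10; c_10 < c_2; c_2 < c_5; c_5 < c_6; c_6 < c_1; c_1 < c_3; c_3 < c_7; c_7 < c_4, each given directly.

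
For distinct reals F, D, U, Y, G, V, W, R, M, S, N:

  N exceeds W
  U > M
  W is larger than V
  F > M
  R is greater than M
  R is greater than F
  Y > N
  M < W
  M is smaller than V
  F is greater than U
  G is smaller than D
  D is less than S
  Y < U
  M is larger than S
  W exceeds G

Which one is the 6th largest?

W

The consecutive relations fix a unique order: G < D < S < M < V < W < N < Y < U < F < R.
Counting 6 from the largest end gives W.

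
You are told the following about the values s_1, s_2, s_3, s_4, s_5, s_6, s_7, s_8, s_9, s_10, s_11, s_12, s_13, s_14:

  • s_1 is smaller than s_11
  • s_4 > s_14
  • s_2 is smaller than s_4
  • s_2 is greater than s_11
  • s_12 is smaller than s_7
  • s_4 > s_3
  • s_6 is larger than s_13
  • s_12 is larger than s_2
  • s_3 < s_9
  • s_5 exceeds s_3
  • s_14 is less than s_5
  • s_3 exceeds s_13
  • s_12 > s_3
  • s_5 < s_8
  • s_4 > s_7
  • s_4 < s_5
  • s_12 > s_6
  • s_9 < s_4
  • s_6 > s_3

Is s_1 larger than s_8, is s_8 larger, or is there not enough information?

The relevant relations are s_1 < s_11; s_11 < s_2; s_2 < s_12; s_12 < s_7; s_7 < s_4; s_4 < s_5; s_5 < s_8.
Together: s_1 < s_11 < s_2 < s_12 < s_7 < s_4 < s_5 < s_8.
So s_8 is larger.

s_8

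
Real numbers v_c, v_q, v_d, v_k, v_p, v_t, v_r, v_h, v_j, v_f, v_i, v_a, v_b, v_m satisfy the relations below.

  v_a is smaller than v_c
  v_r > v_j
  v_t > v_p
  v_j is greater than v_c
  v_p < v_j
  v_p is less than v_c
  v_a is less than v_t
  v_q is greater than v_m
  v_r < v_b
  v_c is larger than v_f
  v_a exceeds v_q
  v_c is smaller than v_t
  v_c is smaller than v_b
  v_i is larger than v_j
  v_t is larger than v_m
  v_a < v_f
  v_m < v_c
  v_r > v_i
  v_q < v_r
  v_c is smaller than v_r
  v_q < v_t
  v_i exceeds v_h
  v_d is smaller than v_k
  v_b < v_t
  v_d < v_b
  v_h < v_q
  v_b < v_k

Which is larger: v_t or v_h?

The relevant relations are v_h < v_q; v_q < v_a; v_a < v_f; v_f < v_c; v_c < v_j; v_j < v_i; v_i < v_r; v_r < v_b; v_b < v_t.
Chaining these gives v_h < v_q < v_a < v_f < v_c < v_j < v_i < v_r < v_b < v_t.
So v_h < v_t; v_t is the larger of the two.

v_t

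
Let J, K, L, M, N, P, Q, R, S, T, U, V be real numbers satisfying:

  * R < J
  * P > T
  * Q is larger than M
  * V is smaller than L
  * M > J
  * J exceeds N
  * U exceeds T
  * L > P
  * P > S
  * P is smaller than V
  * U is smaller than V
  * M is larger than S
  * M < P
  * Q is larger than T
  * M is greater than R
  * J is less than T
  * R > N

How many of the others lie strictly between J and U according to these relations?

The relations place J below U. An element lies strictly between them when it is forced above J and also forced below U.
Above J: {T, M, P, V, Q, L}. Below U: {N, R, T}.
Intersection: {T} — 1.

1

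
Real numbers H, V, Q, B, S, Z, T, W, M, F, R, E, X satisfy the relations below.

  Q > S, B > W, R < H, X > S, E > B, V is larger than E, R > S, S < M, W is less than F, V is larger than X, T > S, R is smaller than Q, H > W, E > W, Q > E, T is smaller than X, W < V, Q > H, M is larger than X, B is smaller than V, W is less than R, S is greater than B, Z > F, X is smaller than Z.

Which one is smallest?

W

B is not least since W < B; S is not least since B < S; R is not least since W < R; T is not least since S < T; X is not least since S < X; E is not least since B < E; M is not least since X < M; F is not least since W < F; H is not least since R < H; Q is not least since R < Q; Z is not least since F < Z; V is not least since E < V.
Only W has nothing below it, so W is the smallest.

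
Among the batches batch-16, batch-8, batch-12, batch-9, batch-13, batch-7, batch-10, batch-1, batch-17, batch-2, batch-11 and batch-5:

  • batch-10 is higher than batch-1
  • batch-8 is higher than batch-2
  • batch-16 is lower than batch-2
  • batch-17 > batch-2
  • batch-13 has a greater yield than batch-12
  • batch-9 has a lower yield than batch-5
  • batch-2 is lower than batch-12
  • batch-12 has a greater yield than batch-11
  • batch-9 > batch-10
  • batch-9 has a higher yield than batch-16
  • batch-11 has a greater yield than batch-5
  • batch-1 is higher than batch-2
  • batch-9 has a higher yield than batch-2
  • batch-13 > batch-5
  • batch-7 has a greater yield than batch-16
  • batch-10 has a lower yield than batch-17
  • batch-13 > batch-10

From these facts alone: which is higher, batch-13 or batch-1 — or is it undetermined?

batch-13

Chaining the given relations: batch-1 < batch-10 < batch-9 < batch-5 < batch-11 < batch-12 < batch-13.
So batch-13 is higher.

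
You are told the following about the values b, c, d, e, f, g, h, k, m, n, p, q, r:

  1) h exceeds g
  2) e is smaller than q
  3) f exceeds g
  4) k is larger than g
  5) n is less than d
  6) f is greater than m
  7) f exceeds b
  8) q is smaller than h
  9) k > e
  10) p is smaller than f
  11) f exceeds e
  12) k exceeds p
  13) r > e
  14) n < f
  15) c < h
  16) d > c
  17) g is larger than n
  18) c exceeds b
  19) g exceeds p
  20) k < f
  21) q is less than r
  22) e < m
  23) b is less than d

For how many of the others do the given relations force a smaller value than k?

4

From k the given relations immediately reach p, e, g.
From those, n — 4 in total.
Nothing else is reachable below k; 4 in all.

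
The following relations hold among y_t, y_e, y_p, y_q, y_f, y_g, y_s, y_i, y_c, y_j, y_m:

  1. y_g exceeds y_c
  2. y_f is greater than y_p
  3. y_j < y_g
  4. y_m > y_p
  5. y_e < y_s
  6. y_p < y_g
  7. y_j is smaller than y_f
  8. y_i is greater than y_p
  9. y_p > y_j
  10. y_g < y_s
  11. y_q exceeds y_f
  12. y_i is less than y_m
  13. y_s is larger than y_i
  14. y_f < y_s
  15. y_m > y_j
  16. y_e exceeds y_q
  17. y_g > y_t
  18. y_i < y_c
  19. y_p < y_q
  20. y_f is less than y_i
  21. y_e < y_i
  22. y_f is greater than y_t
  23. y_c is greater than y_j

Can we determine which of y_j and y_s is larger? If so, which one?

y_s

The relevant relations are y_j < y_p; y_p < y_f; y_f < y_q; y_q < y_e; y_e < y_i; y_i < y_c; y_c < y_g; y_g < y_s.
Together: y_j < y_p < y_f < y_q < y_e < y_i < y_c < y_g < y_s.
So y_s is larger.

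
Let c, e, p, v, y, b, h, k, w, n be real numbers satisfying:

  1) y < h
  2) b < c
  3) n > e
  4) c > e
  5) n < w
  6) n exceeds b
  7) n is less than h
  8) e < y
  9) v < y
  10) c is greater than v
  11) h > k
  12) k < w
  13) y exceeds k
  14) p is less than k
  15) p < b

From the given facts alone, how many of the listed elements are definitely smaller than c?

4

Directly below c: e, v, b.
One step further: p (4 so far).
No other element is forced below c by the given relations, so the count is 4.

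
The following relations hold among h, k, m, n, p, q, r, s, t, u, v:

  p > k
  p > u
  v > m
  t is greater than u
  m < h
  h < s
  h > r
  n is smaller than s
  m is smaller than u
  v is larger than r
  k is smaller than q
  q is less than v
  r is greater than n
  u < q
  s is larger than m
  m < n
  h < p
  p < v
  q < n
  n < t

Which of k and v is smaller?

k

Following the relations from k: k < q < n < r < h < p < v.
So k < v; k is the smaller of the two.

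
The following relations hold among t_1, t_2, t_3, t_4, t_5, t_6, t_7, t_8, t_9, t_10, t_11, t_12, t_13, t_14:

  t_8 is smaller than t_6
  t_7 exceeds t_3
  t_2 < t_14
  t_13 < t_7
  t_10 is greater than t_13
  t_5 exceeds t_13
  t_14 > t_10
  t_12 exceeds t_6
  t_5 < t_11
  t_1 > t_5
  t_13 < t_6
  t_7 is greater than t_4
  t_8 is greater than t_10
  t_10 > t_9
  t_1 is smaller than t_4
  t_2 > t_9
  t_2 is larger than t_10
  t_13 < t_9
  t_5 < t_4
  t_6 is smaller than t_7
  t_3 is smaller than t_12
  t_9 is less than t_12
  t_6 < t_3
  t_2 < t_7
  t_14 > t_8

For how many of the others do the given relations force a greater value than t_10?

7

Directly above t_10: t_2, t_8, t_14.
One step further: t_6, t_7 (5 so far).
One step further: t_3, t_12 (7 so far).
No other element is forced above t_10 by the given relations, so the count is 7.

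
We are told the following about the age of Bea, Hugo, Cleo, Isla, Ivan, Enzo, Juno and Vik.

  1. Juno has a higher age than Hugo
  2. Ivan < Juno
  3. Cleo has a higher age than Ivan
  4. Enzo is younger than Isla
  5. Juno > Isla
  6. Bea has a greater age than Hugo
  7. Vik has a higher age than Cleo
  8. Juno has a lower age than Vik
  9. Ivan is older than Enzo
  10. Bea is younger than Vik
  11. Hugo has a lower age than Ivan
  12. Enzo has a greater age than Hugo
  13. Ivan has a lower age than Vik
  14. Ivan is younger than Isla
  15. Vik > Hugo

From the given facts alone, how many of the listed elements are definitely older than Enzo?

From Enzo the given relations immediately reach Ivan, Isla.
From those, Juno, Cleo, Vik — 5 in total.
Nothing else is reachable above Enzo; 5 in all.

5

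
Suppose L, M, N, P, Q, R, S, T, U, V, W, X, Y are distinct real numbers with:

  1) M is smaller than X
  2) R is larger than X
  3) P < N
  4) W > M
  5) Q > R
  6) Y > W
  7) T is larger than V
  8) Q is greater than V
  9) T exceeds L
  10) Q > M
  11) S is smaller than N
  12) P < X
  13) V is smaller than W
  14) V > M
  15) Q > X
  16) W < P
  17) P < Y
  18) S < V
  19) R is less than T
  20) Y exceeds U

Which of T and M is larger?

T

M < V and V < W give M < W.
Then W < P extends the chain to P.
Then P < X extends the chain to X.
Then X < R extends the chain to R.
With R < T: M < V < W < P < X < R < T.
So M < T; T is the larger of the two.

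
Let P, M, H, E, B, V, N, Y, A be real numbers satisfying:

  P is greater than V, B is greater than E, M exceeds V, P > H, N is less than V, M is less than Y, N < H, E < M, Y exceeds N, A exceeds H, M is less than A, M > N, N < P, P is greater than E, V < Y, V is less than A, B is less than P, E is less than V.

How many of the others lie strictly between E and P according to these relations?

2

Chaining upward from E reaches: V, M, Y, B, A.
Chaining downward from P reaches: N, V, B, H.
Strictly between E and P are those in both lists: V, B — 2 elements.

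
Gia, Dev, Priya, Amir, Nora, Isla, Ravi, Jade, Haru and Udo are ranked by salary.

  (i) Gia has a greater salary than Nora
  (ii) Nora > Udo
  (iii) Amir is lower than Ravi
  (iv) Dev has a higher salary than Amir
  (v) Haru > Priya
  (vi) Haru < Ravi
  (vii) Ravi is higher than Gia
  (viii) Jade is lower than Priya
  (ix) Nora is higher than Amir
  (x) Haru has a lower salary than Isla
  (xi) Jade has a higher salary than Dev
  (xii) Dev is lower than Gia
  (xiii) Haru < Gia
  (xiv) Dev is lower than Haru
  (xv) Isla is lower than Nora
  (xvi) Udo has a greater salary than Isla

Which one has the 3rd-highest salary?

Chaining the given pairs: Amir < Dev < Jade < Priya < Haru < Isla < Udo < Nora < Gia < Ravi.
The 3rd largest is Nora.

Nora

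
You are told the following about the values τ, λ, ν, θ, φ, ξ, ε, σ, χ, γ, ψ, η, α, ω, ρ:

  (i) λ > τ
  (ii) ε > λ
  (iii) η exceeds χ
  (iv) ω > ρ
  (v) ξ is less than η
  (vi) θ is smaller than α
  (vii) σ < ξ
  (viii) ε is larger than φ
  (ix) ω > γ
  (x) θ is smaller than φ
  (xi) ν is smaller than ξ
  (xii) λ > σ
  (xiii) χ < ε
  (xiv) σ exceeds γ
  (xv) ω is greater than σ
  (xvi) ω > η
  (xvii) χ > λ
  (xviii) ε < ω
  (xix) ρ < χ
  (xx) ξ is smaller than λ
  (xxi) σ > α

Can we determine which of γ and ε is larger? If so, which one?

ε

Link the given pairs in sequence: γ < σ; σ < ξ; ξ < λ; λ < χ; χ < ε.
Chaining these gives γ < σ < ξ < λ < χ < ε.
So ε is larger.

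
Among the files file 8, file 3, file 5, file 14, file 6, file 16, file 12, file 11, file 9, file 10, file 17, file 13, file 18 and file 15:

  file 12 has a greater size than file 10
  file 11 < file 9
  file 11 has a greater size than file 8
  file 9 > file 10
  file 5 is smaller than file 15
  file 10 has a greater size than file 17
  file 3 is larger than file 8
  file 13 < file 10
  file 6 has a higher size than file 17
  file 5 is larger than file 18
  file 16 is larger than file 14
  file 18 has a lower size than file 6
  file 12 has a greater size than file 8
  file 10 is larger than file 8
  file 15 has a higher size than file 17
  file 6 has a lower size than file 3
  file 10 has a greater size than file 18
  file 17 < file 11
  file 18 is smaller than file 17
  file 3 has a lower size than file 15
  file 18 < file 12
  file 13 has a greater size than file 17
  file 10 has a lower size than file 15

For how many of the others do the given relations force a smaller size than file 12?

The elements the relations force below file 12 are file 18, file 17, file 8, file 13, file 10 — no chain reaches any other.
That is 5.

5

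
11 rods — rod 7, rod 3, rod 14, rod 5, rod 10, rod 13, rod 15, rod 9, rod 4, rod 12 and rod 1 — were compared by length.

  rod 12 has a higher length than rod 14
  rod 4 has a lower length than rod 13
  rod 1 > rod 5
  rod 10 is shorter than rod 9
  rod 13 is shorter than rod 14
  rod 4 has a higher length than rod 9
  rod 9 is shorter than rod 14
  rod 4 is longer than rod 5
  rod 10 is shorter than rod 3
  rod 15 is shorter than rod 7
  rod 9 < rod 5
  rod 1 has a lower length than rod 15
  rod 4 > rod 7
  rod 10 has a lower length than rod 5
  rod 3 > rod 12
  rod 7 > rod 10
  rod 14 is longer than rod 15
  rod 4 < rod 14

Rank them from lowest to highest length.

rod 10 < rod 9 < rod 5 < rod 1 < rod 15 < rod 7 < rod 4 < rod 13 < rod 14 < rod 12 < rod 3

Nothing is placed below rod 10, so it is least; from there rod 10 < rod 9; rod 9 < rod 5; rod 5 < rod 1; rod 1 < rod 15; rod 15 < rod 7; rod 7 < rod 4; rod 4 < rod 13; rod 13 < rod 14; rod 14 < rod 12; rod 12 < rod 3, each given directly.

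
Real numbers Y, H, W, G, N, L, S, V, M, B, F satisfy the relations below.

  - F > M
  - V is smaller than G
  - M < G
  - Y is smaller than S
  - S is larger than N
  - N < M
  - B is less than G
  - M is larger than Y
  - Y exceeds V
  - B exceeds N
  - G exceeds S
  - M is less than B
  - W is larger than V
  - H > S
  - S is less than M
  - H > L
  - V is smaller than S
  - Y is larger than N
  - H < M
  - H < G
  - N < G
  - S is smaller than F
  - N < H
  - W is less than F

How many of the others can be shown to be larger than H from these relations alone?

The elements the relations force above H are M, F, B, G — no chain reaches any other.
That is 4.

4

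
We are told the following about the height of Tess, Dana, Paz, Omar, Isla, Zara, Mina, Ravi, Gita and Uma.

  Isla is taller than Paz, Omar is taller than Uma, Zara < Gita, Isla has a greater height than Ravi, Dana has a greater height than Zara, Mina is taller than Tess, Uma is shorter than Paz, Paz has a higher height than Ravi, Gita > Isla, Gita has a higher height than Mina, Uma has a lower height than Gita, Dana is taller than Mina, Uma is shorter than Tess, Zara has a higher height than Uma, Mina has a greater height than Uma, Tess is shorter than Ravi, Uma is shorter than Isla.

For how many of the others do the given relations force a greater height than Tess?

The elements the relations force above Tess are Ravi, Paz, Mina, Isla, Dana, Gita — no chain reaches any other.
That is 6.

6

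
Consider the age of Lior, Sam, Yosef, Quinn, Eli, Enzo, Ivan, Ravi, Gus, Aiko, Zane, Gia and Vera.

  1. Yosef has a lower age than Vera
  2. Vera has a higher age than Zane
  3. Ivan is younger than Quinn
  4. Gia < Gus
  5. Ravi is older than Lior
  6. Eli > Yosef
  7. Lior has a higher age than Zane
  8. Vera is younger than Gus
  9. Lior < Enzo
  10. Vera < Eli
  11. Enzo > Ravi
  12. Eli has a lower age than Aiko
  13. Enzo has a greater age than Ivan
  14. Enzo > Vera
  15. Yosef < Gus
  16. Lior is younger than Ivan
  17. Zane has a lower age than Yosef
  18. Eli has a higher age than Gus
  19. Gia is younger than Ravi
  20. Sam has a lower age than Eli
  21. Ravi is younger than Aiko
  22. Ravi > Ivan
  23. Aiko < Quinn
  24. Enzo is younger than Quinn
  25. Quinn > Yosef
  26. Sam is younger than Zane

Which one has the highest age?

Chaining downward from Quinn: directly below it, Yosef, Ivan, Aiko, Enzo; then Zane, Lior, Vera, Ravi, Eli; then Sam, Gia, Gus.
That covers every other element, and nothing is given above Quinn, so Quinn is the highest age.

Quinn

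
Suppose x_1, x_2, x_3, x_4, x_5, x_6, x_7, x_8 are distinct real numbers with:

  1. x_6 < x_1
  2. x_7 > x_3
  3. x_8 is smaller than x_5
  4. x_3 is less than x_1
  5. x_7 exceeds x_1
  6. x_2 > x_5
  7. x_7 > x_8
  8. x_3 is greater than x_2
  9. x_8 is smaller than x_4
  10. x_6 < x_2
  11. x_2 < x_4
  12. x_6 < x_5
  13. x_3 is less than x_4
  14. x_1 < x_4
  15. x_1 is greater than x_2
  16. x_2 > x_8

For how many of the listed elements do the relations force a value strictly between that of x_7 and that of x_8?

The relations place x_8 below x_7. An element lies strictly between them when it is forced above x_8 and also forced below x_7.
Above x_8: {x_5, x_2, x_3, x_1, x_4}. Below x_7: {x_6, x_5, x_2, x_3, x_1}.
Intersection: {x_5, x_2, x_3, x_1} — 4.

4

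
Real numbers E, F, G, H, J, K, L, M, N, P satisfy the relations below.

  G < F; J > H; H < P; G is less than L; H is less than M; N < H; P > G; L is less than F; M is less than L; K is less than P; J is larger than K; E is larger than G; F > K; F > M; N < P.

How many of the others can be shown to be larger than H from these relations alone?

5

Directly above H: M, J, P.
One step further: L, F (5 so far).
Nothing else is reachable above H; 5 in all.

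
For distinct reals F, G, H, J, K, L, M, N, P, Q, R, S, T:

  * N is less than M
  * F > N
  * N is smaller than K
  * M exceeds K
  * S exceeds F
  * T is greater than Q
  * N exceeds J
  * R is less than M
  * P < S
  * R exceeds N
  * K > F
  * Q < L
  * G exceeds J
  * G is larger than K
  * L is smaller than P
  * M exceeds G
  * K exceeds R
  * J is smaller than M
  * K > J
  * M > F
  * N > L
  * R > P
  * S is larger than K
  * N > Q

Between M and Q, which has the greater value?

Following the relations from Q: Q < L < P < R < K < G < M.
So Q < M; M is the larger of the two.

M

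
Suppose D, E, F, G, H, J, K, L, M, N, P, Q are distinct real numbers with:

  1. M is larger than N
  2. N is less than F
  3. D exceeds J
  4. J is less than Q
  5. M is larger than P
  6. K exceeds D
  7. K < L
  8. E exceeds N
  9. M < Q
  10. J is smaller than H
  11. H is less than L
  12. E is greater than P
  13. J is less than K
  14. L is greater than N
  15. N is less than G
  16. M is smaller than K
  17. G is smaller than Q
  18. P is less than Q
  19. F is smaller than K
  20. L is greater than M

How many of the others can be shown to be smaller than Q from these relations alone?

5

The elements the relations force below Q are J, N, P, G, M — no chain reaches any other.
That is 5.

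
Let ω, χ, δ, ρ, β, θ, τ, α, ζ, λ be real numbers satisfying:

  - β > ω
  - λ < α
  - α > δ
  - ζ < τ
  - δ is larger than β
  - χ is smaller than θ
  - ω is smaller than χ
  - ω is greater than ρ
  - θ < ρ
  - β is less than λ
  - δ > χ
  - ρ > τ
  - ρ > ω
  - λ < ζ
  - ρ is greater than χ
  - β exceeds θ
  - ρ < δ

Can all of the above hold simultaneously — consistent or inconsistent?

We have ρ < ω stated directly, yet also ω < χ < θ < β < λ < ζ < τ < ρ by chaining the others — so ω < ρ. Contradiction.

inconsistent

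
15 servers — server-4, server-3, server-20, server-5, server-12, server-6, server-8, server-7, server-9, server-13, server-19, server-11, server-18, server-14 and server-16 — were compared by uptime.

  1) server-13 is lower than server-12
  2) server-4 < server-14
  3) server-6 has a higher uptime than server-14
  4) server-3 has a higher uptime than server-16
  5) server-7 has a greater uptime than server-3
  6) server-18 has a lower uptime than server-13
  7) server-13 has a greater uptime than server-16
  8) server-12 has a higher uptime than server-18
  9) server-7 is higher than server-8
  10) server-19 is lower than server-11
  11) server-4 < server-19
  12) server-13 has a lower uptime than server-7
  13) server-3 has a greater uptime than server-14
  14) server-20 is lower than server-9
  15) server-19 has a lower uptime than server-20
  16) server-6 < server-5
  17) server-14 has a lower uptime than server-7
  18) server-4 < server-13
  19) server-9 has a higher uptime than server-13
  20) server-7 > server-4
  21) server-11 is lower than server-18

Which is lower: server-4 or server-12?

server-4 < server-19 and server-19 < server-11 give server-4 < server-11.
With server-11 < server-18: server-4 < server-19 < server-11 < server-18.
With server-18 < server-13: server-4 < server-19 < server-11 < server-18 < server-13.
Then server-13 < server-12 extends the chain to server-12.
So server-4 < server-12; server-4 is the lower of the two.

server-4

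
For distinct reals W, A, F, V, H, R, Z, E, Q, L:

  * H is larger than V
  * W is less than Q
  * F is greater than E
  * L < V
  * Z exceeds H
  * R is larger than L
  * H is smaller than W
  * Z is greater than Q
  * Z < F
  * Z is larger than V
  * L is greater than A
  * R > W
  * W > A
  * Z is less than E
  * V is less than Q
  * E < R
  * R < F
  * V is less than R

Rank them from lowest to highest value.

A < L < V < H < W < Q < Z < E < R < F

Nothing is placed below A, so it is least; from there A < L; L < V; V < H; H < W; W < Q; Q < Z; Z < E; E < R; R < F, each given directly.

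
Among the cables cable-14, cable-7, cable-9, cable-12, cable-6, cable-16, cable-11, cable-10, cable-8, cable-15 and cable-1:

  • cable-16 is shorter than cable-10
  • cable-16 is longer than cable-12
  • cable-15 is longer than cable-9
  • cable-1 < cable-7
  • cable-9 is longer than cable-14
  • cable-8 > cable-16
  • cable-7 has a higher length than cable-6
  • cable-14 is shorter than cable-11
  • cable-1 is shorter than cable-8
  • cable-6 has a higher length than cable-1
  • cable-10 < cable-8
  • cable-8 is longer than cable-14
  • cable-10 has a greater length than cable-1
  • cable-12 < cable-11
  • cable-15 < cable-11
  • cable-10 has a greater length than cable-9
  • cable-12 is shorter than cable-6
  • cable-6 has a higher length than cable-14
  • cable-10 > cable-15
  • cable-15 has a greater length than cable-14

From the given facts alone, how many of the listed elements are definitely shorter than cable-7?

Directly below cable-7: cable-1, cable-6.
One step further: cable-14, cable-12 (4 so far).
No other element is forced below cable-7 by the given relations, so the count is 4.

4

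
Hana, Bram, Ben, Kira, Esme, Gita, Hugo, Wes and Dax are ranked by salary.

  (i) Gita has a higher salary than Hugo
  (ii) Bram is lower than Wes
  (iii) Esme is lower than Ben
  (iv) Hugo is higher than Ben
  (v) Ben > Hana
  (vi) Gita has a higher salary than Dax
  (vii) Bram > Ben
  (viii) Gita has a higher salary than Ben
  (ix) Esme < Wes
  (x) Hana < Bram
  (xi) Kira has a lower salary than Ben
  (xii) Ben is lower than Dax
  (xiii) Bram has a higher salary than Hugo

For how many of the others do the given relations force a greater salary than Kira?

6

The elements the relations force above Kira are Ben, Dax, Hugo, Gita, Bram, Wes — no chain reaches any other.
That is 6.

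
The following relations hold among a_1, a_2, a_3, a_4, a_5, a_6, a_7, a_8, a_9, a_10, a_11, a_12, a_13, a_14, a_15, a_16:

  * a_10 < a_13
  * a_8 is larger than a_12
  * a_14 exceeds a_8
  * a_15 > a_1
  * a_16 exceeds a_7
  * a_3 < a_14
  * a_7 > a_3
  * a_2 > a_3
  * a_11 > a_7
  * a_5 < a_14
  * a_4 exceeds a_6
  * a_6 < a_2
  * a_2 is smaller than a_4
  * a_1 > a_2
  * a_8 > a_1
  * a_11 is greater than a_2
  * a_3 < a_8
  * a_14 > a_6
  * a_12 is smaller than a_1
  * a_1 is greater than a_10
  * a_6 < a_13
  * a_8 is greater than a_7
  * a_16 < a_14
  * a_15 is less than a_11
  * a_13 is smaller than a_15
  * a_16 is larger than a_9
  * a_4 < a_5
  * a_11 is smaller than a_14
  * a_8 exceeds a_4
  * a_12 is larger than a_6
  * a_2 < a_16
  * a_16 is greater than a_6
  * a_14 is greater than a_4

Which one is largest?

Chaining downward from a_14: directly below it, a_3, a_6, a_4, a_8, a_16, a_5, a_11; then a_2, a_9, a_7, a_12, a_1, a_15; then a_10, a_13.
That covers every other element, and nothing is given above a_14, so a_14 is the largest.

a_14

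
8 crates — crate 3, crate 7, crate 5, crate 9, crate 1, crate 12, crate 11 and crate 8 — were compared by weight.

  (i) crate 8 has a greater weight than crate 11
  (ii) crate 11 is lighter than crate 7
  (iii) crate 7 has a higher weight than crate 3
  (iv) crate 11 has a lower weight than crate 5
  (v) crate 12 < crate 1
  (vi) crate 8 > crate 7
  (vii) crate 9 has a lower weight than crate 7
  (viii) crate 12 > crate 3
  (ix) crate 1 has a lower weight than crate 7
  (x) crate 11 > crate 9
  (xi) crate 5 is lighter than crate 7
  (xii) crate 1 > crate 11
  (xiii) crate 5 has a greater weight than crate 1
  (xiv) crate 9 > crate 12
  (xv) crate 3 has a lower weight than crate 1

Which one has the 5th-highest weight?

The consecutive relations fix a unique order: crate 3 < crate 12 < crate 9 < crate 11 < crate 1 < crate 5 < crate 7 < crate 8.
The 5th largest is crate 11.

crate 11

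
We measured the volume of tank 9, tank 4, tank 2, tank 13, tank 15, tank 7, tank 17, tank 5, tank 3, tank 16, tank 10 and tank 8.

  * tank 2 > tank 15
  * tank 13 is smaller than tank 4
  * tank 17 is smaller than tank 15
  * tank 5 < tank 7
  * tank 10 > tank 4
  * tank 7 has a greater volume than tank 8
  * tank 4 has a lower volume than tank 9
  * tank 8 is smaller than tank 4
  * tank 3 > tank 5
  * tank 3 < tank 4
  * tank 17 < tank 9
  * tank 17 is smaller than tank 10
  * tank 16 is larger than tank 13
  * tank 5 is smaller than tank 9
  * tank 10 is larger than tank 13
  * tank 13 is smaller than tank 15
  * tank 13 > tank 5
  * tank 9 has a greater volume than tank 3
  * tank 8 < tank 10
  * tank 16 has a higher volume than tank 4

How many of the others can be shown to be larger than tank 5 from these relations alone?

9

From tank 5 the given relations immediately reach tank 13, tank 3, tank 9, tank 7.
From those, tank 4, tank 16, tank 10, tank 15 — 8 in total.
From those, tank 2 — 9 in total.
Nothing else is reachable above tank 5; 9 in all.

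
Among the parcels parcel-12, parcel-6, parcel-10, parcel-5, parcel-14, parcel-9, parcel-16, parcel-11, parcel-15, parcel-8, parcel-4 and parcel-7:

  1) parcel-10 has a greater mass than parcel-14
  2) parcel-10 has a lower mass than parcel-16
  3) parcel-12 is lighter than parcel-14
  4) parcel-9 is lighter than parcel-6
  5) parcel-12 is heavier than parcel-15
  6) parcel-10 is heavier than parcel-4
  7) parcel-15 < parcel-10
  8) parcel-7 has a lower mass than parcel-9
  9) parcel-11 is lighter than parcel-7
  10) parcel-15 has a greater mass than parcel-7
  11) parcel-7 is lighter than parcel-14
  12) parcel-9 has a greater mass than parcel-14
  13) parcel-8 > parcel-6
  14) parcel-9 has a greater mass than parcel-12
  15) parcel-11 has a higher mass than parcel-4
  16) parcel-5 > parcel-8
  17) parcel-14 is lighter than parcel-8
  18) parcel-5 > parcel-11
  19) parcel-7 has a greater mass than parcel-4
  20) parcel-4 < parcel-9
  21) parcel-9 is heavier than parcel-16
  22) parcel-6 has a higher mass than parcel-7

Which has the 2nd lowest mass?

parcel-11

The consecutive relations fix a unique order: parcel-4 < parcel-11 < parcel-7 < parcel-15 < parcel-12 < parcel-14 < parcel-10 < parcel-16 < parcel-9 < parcel-6 < parcel-8 < parcel-5.
Counting 2 from the smallest end gives parcel-11.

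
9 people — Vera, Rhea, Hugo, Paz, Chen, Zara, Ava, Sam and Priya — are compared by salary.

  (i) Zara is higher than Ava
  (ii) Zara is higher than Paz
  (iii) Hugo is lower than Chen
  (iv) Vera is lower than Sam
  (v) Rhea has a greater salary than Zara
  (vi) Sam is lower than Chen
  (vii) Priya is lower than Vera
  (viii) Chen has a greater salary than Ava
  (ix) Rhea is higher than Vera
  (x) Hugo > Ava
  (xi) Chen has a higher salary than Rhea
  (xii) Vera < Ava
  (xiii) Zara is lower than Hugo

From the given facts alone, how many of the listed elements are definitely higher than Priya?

The elements the relations force above Priya are Vera, Sam, Ava, Zara, Hugo, Rhea, Chen — no chain reaches any other.
That is 7.

7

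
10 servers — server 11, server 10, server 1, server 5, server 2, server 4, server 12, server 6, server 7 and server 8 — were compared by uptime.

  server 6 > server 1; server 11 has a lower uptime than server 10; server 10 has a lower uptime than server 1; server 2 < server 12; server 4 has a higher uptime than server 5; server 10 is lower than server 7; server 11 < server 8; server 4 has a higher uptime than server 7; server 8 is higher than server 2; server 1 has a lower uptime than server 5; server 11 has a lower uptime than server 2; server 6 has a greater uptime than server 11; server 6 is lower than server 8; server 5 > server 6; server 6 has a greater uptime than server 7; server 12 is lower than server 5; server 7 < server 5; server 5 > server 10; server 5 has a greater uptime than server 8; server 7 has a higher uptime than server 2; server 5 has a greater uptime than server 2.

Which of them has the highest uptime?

server 4

server 11 is not greatest since server 11 < server 10; server 2 is not greatest since server 2 < server 7; server 10 is not greatest since server 10 < server 7; server 1 is not greatest since server 1 < server 6; server 12 is not greatest since server 12 < server 5; server 7 is not greatest since server 7 < server 6; server 6 is not greatest since server 6 < server 5; server 8 is not greatest since server 8 < server 5; server 5 is not greatest since server 5 < server 4.
Only server 4 has nothing above it, so server 4 is the highest uptime.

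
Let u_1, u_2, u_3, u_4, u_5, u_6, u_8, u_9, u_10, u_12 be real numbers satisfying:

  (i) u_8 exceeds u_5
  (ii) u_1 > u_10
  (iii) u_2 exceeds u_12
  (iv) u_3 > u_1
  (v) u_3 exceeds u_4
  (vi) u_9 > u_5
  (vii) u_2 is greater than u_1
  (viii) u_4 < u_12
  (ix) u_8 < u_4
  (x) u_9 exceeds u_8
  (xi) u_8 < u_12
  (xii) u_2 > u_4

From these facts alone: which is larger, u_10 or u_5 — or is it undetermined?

undetermined

Following every chain through u_5: above u_5 we get u_8, u_9, u_4, u_12, u_2, u_3.
u_10 is not reached, and no chain runs the other way from u_10 to u_5.
So the given relations leave the order of u_5 and u_10 undetermined.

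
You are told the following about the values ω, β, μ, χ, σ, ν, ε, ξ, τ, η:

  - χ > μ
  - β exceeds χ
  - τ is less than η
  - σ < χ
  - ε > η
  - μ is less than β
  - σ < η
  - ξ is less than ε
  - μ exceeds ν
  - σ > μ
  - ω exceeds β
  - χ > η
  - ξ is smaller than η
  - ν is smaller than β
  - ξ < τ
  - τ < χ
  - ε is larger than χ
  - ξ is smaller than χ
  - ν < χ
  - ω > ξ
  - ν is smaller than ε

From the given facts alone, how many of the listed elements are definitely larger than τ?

5

From τ the given relations immediately reach η, χ.
From those, β, ε — 4 in total.
From those, ω — 5 in total.
No other element is forced above τ by the given relations, so the count is 5.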